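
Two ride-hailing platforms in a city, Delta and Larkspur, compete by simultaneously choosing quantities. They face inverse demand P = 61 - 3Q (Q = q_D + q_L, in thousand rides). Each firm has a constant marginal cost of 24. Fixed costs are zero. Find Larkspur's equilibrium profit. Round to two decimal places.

50.70

A representative firm's profit is π_i = q_i(61 - 3Q) - 24q_i.
First-order condition (treating rivals' output as given): 37 - 6q_i - 3q_j = 0.
By symmetry each firm produces the same amount; substituting q_j = q_i yields q_i = 37/9.
Price P = 61 - 3·(74/9) = 109/3.
Larkspur's profit: (109/3 - 24)·(37/9) = 1369/27.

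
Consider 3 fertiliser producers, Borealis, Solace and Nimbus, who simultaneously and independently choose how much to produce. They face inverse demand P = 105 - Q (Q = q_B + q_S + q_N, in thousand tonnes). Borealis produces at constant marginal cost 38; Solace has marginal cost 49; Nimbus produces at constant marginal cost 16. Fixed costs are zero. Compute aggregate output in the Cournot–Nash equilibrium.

Borealis's profit: π_B = (105 - Q)q_B - (38q_B). Setting ∂π_B/∂q_B = 0: 67 - 2q_B - (q_S + q_N) = 0.
Solace's first-order condition: 56 - 2q_S - (q_B + q_N) = 0.
Nimbus's profit: π_N = (105 - Q)q_N - (16q_N). Setting ∂π_N/∂q_N = 0: 89 - 2q_N - (q_B + q_S) = 0.
Adding the 3 first-order conditions: 212 − 4Q = 0, so Q = 53.
Back-substituting: q_B = (67 − 53) = 14, q_S = (56 − 53) = 3, q_N = (89 − 53) = 36.
Total output Q = 14 + 3 + 36 = 53.

53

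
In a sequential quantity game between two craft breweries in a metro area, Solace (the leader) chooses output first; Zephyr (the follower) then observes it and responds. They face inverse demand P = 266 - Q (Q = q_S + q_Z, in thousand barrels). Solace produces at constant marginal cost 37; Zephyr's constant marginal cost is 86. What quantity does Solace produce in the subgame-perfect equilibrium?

The follower Zephyr best-responds to any q_S: π_Z = (266 - Q)q_Z - 86q_Z.
Follower FOC: 180 - q_S - 2q_Z = 0, so q_Z(q_S) = (180 - q_S)/2.
Solace substitutes q_Z(q_S) into its own profit: π_S = q_S(266 - q_S - (180 - q_S)/2) - 37q_S = (176 - (1/2)q_S)q_S - 37q_S.
The leader's first-order condition 139 - q_S = 0 yields q_S = 139.
Then q_Z = (180 - 139)/2 = 41/2.

139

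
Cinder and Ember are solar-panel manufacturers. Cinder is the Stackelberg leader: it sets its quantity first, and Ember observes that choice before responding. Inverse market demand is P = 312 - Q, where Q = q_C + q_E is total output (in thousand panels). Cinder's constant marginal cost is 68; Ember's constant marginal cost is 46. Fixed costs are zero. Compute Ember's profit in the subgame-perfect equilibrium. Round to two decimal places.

Solve by backward induction. Given q_C, the follower Ember maximises π_E = (312 - q_C - q_E)q_E - 46q_E.
Follower FOC: 266 - q_C - 2q_E = 0, so q_E(q_C) = (266 - q_C)/2.
The leader anticipates this reaction. Substituting into P = 312 - Q gives P = 179 - (1/2)q_C, so π_C = (179 - (1/2)q_C)q_C - 68q_C.
The leader's first-order condition 111 - q_C = 0 yields q_C = 111.
Then q_E = (266 - 111)/2 = 155/2.
Price P = 312 - 377/2 = 247/2.
Ember's profit: (247/2 - 46)·(155/2) = 6006.2500.

6006.25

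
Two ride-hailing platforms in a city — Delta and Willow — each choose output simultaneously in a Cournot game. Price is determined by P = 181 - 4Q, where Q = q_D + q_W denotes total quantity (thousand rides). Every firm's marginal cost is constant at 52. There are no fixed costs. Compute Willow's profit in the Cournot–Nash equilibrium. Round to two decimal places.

462.25

Each firm earns π_i = (181 - 4Q)q_i - 52q_i.
First-order condition (treating rivals' output as given): 129 - 8q_i - 4q_j = 0.
With identical firms every q_j equals q_i, so q_j = q_i and 129 = 12q_i, giving q_i = 43/4.
Price P = 181 - 4·(43/2) = 95.
Willow's profit: (95 - 52)·(43/4) = 1849/4.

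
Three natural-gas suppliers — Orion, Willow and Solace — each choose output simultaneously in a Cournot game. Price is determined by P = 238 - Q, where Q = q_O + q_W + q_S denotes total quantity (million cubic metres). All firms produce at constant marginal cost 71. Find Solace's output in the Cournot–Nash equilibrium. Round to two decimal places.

41.75

A representative firm's profit is π_i = q_i(238 - Q) - 71q_i.
First-order condition (treating rivals' output as given): 167 - 2q_i - Σ_{j≠i} q_j = 0.
By symmetry each firm produces the same amount; substituting Σ_{j≠i} q_j = 2q_i yields q_i = 167/4.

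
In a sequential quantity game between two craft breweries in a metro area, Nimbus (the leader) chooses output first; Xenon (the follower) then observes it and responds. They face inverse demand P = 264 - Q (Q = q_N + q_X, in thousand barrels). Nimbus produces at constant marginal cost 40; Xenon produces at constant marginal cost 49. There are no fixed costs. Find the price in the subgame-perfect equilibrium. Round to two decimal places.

98.25

The follower Xenon best-responds to any q_N: π_X = (264 - Q)q_X - 49q_X.
Follower FOC: 215 - q_N - 2q_X = 0, so q_X(q_N) = (215 - q_N)/2.
The leader anticipates this reaction. Substituting into P = 264 - Q gives P = 313/2 - (1/2)q_N, so π_N = (313/2 - (1/2)q_N)q_N - 40q_N.
Maximising: ∂π_N/∂q_N = 233/2 - q_N = 0, giving q_N = 233/2.
Then q_X = (215 - 233/2)/2 = 197/4.
Total output Q = 663/4, so price P = 264 - 663/4 = 393/4.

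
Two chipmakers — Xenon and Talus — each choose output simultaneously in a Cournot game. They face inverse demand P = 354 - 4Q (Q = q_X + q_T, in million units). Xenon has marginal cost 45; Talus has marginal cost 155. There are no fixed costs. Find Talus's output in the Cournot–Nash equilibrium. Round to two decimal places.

7.42

Xenon's profit: π_X = (354 - 4Q)q_X - (45q_X). Setting ∂π_X/∂q_X = 0: 309 - 8q_X - 4(q_T) = 0.
Talus's first-order condition: 199 - 8q_T - 4(q_X) = 0.
Best responses: q_X = (309 - 4q_T)/8, q_T = (199 - 4q_X)/8.
Substituting one into the other gives q_X = 419/12 and q_T = 89/12.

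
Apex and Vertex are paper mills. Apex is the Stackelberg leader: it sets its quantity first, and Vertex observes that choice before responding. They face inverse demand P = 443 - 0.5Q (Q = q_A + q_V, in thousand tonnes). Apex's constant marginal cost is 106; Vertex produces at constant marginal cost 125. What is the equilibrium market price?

Solve by backward induction. Given q_A, the follower Vertex maximises π_V = (443 - (1/2)q_A - (1/2)q_V)q_V - 125q_V.
∂π_V/∂q_V = 318 - (1/2)q_A - q_V = 0 gives the reaction function q_V = (318 - (1/2)q_A).
The leader anticipates this reaction. Substituting into P = 443 - 0.5Q gives P = 284 - (1/4)q_A, so π_A = (284 - (1/4)q_A)q_A - 106q_A.
Leader FOC: 178 - (1/2)q_A = 0, so q_A = 356.
Then q_V = (318 - (1/2)·356) = 140.
Total output Q = 496, so price P = 443 - (1/2)·496 = 195.

195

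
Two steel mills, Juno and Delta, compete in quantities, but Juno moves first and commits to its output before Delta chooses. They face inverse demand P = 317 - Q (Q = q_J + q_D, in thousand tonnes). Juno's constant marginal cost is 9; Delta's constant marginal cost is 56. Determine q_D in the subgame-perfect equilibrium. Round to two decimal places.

Solve by backward induction. Given q_J, the follower Delta maximises π_D = (317 - q_J - q_D)q_D - 56q_D.
∂π_D/∂q_D = 261 - q_J - 2q_D = 0 gives the reaction function q_D = (261 - q_J)/2.
The leader anticipates this reaction. Substituting into P = 317 - Q gives P = 373/2 - (1/2)q_J, so π_J = (373/2 - (1/2)q_J)q_J - 9q_J.
Leader FOC: 355/2 - q_J = 0, so q_J = 355/2.
Then q_D = (261 - 355/2)/2 = 167/4.

41.75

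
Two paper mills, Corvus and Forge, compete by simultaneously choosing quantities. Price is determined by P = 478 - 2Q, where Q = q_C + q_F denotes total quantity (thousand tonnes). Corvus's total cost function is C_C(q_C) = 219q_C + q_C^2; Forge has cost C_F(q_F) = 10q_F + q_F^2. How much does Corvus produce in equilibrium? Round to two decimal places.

Corvus's profit: π_C = (478 - 2Q)q_C - (219q_C + q_C²). Setting ∂π_C/∂q_C = 0: 259 - 6q_C - 2(q_F) = 0.
Forge's first-order condition: 468 - 6q_F - 2(q_C) = 0.
Rearranging gives the reaction functions q_C = (259 - 2q_F)/6 and q_F = (468 - 2q_C)/6.
Substituting one into the other gives q_C = 309/16 and q_F = 1145/16.

19.31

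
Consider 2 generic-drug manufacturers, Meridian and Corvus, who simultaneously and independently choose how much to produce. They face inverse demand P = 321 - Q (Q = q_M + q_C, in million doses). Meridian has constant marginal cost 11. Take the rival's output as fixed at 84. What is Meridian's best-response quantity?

113

With the rival's output fixed at 84, Meridian's profit is π_M = (321 - 84 - q_M)q_M - (11q_M) = (237 - q_M)q_M - (11q_M).
∂π_M/∂q_M = 226 - 2q_M = 0, so q_M = 113.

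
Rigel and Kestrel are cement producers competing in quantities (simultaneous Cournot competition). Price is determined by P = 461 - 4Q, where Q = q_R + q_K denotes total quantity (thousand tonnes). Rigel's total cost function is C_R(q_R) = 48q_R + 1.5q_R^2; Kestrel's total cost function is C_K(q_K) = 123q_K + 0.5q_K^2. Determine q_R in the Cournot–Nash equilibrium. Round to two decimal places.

Rigel's profit: π_R = (461 - 4Q)q_R - (48q_R + (3/2)q_R²). Setting ∂π_R/∂q_R = 0: 413 - 11q_R - 4(q_K) = 0.
Kestrel's first-order condition: 338 - 9q_K - 4(q_R) = 0.
Best responses: q_R = (413 - 4q_K)/11, q_K = (338 - 4q_R)/9.
Solving the pair: q_R = 28.4940, q_K = 24.8916.

28.49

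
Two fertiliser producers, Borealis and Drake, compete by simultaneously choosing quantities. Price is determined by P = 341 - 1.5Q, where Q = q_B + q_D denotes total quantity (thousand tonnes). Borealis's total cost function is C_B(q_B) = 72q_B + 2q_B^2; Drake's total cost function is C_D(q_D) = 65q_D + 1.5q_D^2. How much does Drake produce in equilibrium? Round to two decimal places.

Borealis's profit: π_B = (341 - 1.5Q)q_B - (72q_B + 2q_B²). Setting ∂π_B/∂q_B = 0: 269 - 7q_B - (3/2)(q_D) = 0.
Drake's profit: π_D = (341 - 1.5Q)q_D - (65q_D + (3/2)q_D²). Setting ∂π_D/∂q_D = 0: 276 - 6q_D - (3/2)(q_B) = 0.
Best responses: q_B = (269 - (3/2)q_D)/7, q_D = (276 - (3/2)q_B)/6.
Solving the pair: q_B = 1600/53, q_D = 38.4528.

38.45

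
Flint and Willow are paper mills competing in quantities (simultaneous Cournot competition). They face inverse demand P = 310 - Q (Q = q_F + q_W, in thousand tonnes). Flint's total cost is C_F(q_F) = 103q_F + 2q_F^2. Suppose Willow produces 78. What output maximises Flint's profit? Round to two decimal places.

21.50

With the rival's output fixed at 78, Flint's profit is π_F = (310 - 78 - q_F)q_F - (103q_F + 2q_F²) = (232 - q_F)q_F - (103q_F + 2q_F²).
∂π_F/∂q_F = 129 - 6q_F = 0, so q_F = 43/2.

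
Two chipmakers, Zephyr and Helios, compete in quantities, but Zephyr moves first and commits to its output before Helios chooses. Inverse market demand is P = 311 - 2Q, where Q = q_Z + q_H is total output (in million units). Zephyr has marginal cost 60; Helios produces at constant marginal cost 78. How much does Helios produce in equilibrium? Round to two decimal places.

24.63

The follower Helios best-responds to any q_Z: π_H = (311 - 2Q)q_H - 78q_H.
Follower FOC: 233 - 2q_Z - 4q_H = 0, so q_H(q_Z) = (233 - 2q_Z)/4.
Zephyr substitutes q_H(q_Z) into its own profit: π_Z = q_Z(311 - 2q_Z - (233 - 2q_Z)/2) - 60q_Z = (389/2 - q_Z)q_Z - 60q_Z.
Maximising: ∂π_Z/∂q_Z = 269/2 - 2q_Z = 0, giving q_Z = 269/4.
Then q_H = (233 - 2·(269/4))/4 = 197/8.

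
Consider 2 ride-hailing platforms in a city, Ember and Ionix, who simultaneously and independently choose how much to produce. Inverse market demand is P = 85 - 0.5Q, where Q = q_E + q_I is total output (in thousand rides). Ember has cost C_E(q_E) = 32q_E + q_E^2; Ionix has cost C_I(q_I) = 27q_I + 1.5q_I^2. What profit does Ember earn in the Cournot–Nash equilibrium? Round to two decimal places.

363.85

Ember's profit: π_E = (85 - 0.5Q)q_E - (32q_E + q_E²). Setting ∂π_E/∂q_E = 0: 53 - 3q_E - (1/2)(q_I) = 0.
Ionix's first-order condition: 58 - 4q_I - (1/2)(q_E) = 0.
Rearranging gives the reaction functions q_E = (53 - (1/2)q_I)/3 and q_I = (58 - (1/2)q_E)/4.
Substituting one into the other gives q_E = 732/47 and q_I = 590/47.
Price P = 85 - (1/2)·(1322/47) = 70.9362.
Ember's profit: 70.9362·(732/47) - 32·(732/47) - (732/47)² = 363.8461.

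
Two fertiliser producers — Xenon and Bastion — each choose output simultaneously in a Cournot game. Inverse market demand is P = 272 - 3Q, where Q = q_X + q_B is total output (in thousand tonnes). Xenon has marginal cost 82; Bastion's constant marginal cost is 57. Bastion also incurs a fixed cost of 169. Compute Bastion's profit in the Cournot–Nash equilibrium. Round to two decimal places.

Xenon's profit: π_X = (272 - 3Q)q_X - (82q_X). Setting ∂π_X/∂q_X = 0: 190 - 6q_X - 3(q_B) = 0.
Bastion's profit: π_B = (272 - 3Q)q_B - (57q_B). Setting ∂π_B/∂q_B = 0: 215 - 6q_B - 3(q_X) = 0.
So q_X = (190 - 3q_B)/6 and q_B = (215 - 3q_X)/6.
Substituting one into the other gives q_X = 55/3 and q_B = 80/3.
Price P = 272 - 3·45 = 137.
Bastion's profit: (137 - 57)·(80/3) - 169 = 1964.3333.

1964.33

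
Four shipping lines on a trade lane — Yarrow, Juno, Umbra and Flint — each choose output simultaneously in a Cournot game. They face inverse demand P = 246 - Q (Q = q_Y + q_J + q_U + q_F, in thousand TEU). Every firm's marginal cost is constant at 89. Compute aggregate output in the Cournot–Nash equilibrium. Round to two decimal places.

125.60

Each firm earns π_i = (246 - Q)q_i - 89q_i.
First-order condition (treating rivals' output as given): 157 - 2q_i - Σ_{j≠i} q_j = 0.
With identical firms every q_j equals q_i, so Σ_{j≠i} q_j = 3q_i and 157 = 5q_i, giving q_i = 157/5.
Total output Q = 157/5 + 157/5 + 157/5 + 157/5 = 628/5.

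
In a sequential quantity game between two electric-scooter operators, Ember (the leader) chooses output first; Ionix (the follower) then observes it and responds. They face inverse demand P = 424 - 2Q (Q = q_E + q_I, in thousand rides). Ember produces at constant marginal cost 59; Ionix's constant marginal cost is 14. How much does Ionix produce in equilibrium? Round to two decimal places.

Solve by backward induction. Given q_E, the follower Ionix maximises π_I = (424 - 2q_E - 2q_I)q_I - 14q_I.
Setting the follower's marginal profit to zero, 410 - 2q_E - 4q_I = 0, i.e. q_I = (410 - 2q_E)/4.
The leader anticipates this reaction. Substituting into P = 424 - 2Q gives P = 219 - q_E, so π_E = (219 - q_E)q_E - 59q_E.
The leader's first-order condition 160 - 2q_E = 0 yields q_E = 80.
Then q_I = (410 - 2·80)/4 = 125/2.

62.50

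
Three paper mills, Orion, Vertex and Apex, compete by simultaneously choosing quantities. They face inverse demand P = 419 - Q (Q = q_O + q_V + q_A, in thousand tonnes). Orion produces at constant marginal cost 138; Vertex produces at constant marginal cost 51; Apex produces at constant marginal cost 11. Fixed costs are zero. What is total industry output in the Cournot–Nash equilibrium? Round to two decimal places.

Orion's profit: π_O = (419 - Q)q_O - (138q_O). Setting ∂π_O/∂q_O = 0: 281 - 2q_O - (q_V + q_A) = 0.
Vertex's profit: π_V = (419 - Q)q_V - (51q_V). Setting ∂π_V/∂q_V = 0: 368 - 2q_V - (q_O + q_A) = 0.
Apex's first-order condition: 408 - 2q_A - (q_O + q_V) = 0.
Summing all 3 equations gives 1057 − 4Q = 0, hence Q = 1057/4.
Back-substituting: q_O = (281 − 1057/4) = 67/4, q_V = (368 − 1057/4) = 415/4, q_A = (408 − 1057/4) = 575/4.
Total output Q = 67/4 + 415/4 + 575/4 = 1057/4.

264.25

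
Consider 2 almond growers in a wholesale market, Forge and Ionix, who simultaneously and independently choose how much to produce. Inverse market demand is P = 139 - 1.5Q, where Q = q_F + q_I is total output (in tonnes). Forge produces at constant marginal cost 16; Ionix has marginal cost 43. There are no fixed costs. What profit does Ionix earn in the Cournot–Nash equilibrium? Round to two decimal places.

352.67

Forge's profit: π_F = (139 - 1.5Q)q_F - (16q_F). Setting ∂π_F/∂q_F = 0: 123 - 3q_F - (3/2)(q_I) = 0.
Ionix's first-order condition: 96 - 3q_I - (3/2)(q_F) = 0.
So q_F = (123 - (3/2)q_I)/3 and q_I = (96 - (3/2)q_F)/3.
Substituting one into the other gives q_F = 100/3 and q_I = 46/3.
Price P = 139 - (3/2)·(146/3) = 66.
Ionix's profit: (66 - 43)·(46/3) = 1058/3.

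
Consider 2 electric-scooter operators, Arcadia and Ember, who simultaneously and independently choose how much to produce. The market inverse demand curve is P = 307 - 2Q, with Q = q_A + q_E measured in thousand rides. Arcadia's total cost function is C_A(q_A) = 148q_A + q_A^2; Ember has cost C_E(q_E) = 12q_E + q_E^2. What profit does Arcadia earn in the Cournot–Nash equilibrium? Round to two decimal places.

Arcadia's profit: π_A = (307 - 2Q)q_A - (148q_A + q_A²). Setting ∂π_A/∂q_A = 0: 159 - 6q_A - 2(q_E) = 0.
Ember's profit: π_E = (307 - 2Q)q_E - (12q_E + q_E²). Setting ∂π_E/∂q_E = 0: 295 - 6q_E - 2(q_A) = 0.
So q_A = (159 - 2q_E)/6 and q_E = (295 - 2q_A)/6.
Solving the pair: q_A = 91/8, q_E = 363/8.
Price P = 307 - 2·(227/4) = 387/2.
Arcadia's profit: (387/2)·(91/8) - 148·(91/8) - (91/8)² = 388.1719.

388.17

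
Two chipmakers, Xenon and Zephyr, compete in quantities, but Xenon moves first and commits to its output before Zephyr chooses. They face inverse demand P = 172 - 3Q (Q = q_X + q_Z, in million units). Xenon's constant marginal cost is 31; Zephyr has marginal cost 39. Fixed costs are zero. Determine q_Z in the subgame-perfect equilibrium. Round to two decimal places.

9.75

Solve by backward induction. Given q_X, the follower Zephyr maximises π_Z = (172 - 3q_X - 3q_Z)q_Z - 39q_Z.
Setting the follower's marginal profit to zero, 133 - 3q_X - 6q_Z = 0, i.e. q_Z = (133 - 3q_X)/6.
The leader anticipates this reaction. Substituting into P = 172 - 3Q gives P = 211/2 - (3/2)q_X, so π_X = (211/2 - (3/2)q_X)q_X - 31q_X.
The leader's first-order condition 149/2 - 3q_X = 0 yields q_X = 149/6.
Then q_Z = (133 - 3·(149/6))/6 = 39/4.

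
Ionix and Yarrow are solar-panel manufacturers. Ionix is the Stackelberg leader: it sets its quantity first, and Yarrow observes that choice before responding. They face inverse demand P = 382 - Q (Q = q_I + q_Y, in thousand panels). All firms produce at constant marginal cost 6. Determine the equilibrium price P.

The follower Yarrow best-responds to any q_I: π_Y = (382 - Q)q_Y - 6q_Y.
∂π_Y/∂q_Y = 376 - q_I - 2q_Y = 0 gives the reaction function q_Y = (376 - q_I)/2.
The leader anticipates this reaction. Substituting into P = 382 - Q gives P = 194 - (1/2)q_I, so π_I = (194 - (1/2)q_I)q_I - 6q_I.
Leader FOC: 188 - q_I = 0, so q_I = 188.
Then q_Y = (376 - 188)/2 = 94.
Total output Q = 282, so price P = 382 - 282 = 100.

100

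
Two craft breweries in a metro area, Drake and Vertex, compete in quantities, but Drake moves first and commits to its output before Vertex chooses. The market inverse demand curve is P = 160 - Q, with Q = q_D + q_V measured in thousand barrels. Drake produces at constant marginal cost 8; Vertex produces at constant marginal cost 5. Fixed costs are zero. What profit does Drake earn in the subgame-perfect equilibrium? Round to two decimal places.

The follower Vertex best-responds to any q_D: π_V = (160 - Q)q_V - 5q_V.
∂π_V/∂q_V = 155 - q_D - 2q_V = 0 gives the reaction function q_V = (155 - q_D)/2.
The leader anticipates this reaction. Substituting into P = 160 - Q gives P = 165/2 - (1/2)q_D, so π_D = (165/2 - (1/2)q_D)q_D - 8q_D.
Maximising: ∂π_D/∂q_D = 149/2 - q_D = 0, giving q_D = 149/2.
Then q_V = (155 - 149/2)/2 = 161/4.
Price P = 160 - 459/4 = 181/4.
Drake's profit: (181/4 - 8)·(149/2) = 2775.1250.

2775.13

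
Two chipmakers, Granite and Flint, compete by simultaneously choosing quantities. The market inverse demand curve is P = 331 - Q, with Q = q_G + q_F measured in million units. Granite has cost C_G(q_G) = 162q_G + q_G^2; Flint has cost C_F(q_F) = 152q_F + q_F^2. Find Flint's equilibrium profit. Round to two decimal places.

2659.64

Granite's profit: π_G = (331 - Q)q_G - (162q_G + q_G²). Setting ∂π_G/∂q_G = 0: 169 - 4q_G - (q_F) = 0.
Flint's profit: π_F = (331 - Q)q_F - (152q_F + q_F²). Setting ∂π_F/∂q_F = 0: 179 - 4q_F - (q_G) = 0.
So q_G = (169 - q_F)/4 and q_F = (179 - q_G)/4.
Substituting one into the other gives q_G = 497/15 and q_F = 547/15.
Price P = 331 - 348/5 = 1307/5.
Flint's profit: (1307/5)·(547/15) - 152·(547/15) - (547/15)² = 2659.6356.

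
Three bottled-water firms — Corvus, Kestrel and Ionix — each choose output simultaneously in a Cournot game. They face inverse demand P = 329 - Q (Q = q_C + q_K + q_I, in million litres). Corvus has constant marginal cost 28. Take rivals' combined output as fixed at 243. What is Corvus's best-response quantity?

29

With rivals' combined output fixed at 243, Corvus's profit is π_C = (329 - 243 - q_C)q_C - (28q_C) = (86 - q_C)q_C - (28q_C).
∂π_C/∂q_C = 58 - 2q_C = 0, so q_C = 29.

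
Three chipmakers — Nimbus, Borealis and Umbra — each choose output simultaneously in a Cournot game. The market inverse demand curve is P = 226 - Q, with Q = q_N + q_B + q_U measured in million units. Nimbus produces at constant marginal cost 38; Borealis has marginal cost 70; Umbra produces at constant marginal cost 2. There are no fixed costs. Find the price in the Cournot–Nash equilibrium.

84

Nimbus's profit: π_N = (226 - Q)q_N - (38q_N). Setting ∂π_N/∂q_N = 0: 188 - 2q_N - (q_B + q_U) = 0.
Borealis's profit: π_B = (226 - Q)q_B - (70q_B). Setting ∂π_B/∂q_B = 0: 156 - 2q_B - (q_N + q_U) = 0.
Umbra's profit: π_U = (226 - Q)q_U - (2q_U). Setting ∂π_U/∂q_U = 0: 224 - 2q_U - (q_N + q_B) = 0.
Adding the 3 conditions: 568 − 2Q − 2Q = 0, i.e. Q = 142.
Back-substituting: q_N = (188 − 142) = 46, q_B = (156 − 142) = 14, q_U = (224 − 142) = 82.
Total output Q = 142, so price P = 226 - 142 = 84.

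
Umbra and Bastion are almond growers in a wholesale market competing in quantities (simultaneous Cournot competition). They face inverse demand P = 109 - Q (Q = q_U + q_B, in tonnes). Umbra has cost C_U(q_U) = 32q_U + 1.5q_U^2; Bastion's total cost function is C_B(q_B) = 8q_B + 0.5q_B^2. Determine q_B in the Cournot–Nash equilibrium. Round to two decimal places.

30.57

Umbra's profit: π_U = (109 - Q)q_U - (32q_U + (3/2)q_U²). Setting ∂π_U/∂q_U = 0: 77 - 5q_U - (q_B) = 0.
Bastion's profit: π_B = (109 - Q)q_B - (8q_B + (1/2)q_B²). Setting ∂π_B/∂q_B = 0: 101 - 3q_B - (q_U) = 0.
So q_U = (77 - q_B)/5 and q_B = (101 - q_U)/3.
Substituting one into the other gives q_U = 65/7 and q_B = 214/7.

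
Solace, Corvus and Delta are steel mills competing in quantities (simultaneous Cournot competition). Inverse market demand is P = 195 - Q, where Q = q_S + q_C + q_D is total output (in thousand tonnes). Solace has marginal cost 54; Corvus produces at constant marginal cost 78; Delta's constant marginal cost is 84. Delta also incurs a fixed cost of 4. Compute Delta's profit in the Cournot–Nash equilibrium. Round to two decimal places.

Solace's profit: π_S = (195 - Q)q_S - (54q_S). Setting ∂π_S/∂q_S = 0: 141 - 2q_S - (q_C + q_D) = 0.
Corvus's profit: π_C = (195 - Q)q_C - (78q_C). Setting ∂π_C/∂q_C = 0: 117 - 2q_C - (q_S + q_D) = 0.
Delta's profit: π_D = (195 - Q)q_D - (84q_D). Setting ∂π_D/∂q_D = 0: 111 - 2q_D - (q_S + q_C) = 0.
Summing all 3 equations gives 369 − 4Q = 0, hence Q = 369/4.
Back-substituting: q_S = (141 − 369/4) = 195/4, q_C = (117 − 369/4) = 99/4, q_D = (111 − 369/4) = 75/4.
Price P = 195 - 369/4 = 411/4.
Delta's profit: (411/4 - 84)·(75/4) - 4 = 347.5625.

347.56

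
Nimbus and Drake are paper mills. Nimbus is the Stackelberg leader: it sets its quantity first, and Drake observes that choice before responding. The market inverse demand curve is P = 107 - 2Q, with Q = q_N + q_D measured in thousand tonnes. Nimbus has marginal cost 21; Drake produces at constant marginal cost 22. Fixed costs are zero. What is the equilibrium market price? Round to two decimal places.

42.75

Solve by backward induction. Given q_N, the follower Drake maximises π_D = (107 - 2q_N - 2q_D)q_D - 22q_D.
∂π_D/∂q_D = 85 - 2q_N - 4q_D = 0 gives the reaction function q_D = (85 - 2q_N)/4.
Nimbus substitutes q_D(q_N) into its own profit: π_N = q_N(107 - 2q_N - (85 - 2q_N)/2) - 21q_N = (129/2 - q_N)q_N - 21q_N.
The leader's first-order condition 87/2 - 2q_N = 0 yields q_N = 87/4.
Then q_D = (85 - 2·(87/4))/4 = 83/8.
Total output Q = 257/8, so price P = 107 - 2·(257/8) = 171/4.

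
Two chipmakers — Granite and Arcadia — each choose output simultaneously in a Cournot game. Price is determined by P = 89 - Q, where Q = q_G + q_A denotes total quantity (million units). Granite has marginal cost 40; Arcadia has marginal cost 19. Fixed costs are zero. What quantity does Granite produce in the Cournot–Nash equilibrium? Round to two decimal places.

9.33

Granite's profit: π_G = (89 - Q)q_G - (40q_G). Setting ∂π_G/∂q_G = 0: 49 - 2q_G - (q_A) = 0.
Arcadia's first-order condition: 70 - 2q_A - (q_G) = 0.
Rearranging gives the reaction functions q_G = (49 - q_A)/2 and q_A = (70 - q_G)/2.
Solving the pair: q_G = 28/3, q_A = 91/3.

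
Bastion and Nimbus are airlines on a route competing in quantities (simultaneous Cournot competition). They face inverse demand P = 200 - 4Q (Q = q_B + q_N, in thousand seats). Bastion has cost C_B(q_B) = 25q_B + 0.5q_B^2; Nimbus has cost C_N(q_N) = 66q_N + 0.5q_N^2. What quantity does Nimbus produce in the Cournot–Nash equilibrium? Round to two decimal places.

Bastion's profit: π_B = (200 - 4Q)q_B - (25q_B + (1/2)q_B²). Setting ∂π_B/∂q_B = 0: 175 - 9q_B - 4(q_N) = 0.
Nimbus's profit: π_N = (200 - 4Q)q_N - (66q_N + (1/2)q_N²). Setting ∂π_N/∂q_N = 0: 134 - 9q_N - 4(q_B) = 0.
Rearranging gives the reaction functions q_B = (175 - 4q_N)/9 and q_N = (134 - 4q_B)/9.
Substituting one into the other gives q_B = 1039/65 and q_N = 506/65.

7.78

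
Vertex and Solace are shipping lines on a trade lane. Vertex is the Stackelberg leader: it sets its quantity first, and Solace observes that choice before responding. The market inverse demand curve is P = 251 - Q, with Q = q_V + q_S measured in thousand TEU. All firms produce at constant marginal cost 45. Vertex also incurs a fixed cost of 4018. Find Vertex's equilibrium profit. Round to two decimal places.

The follower Solace best-responds to any q_V: π_S = (251 - Q)q_S - 45q_S.
∂π_S/∂q_S = 206 - q_V - 2q_S = 0 gives the reaction function q_S = (206 - q_V)/2.
The leader anticipates this reaction. Substituting into P = 251 - Q gives P = 148 - (1/2)q_V, so π_V = (148 - (1/2)q_V)q_V - 45q_V.
Leader FOC: 103 - q_V = 0, so q_V = 103.
Then q_S = (206 - 103)/2 = 103/2.
Price P = 251 - 309/2 = 193/2.
Vertex's profit: (193/2 - 45)·103 - 4018 = 1286.5000.

1286.50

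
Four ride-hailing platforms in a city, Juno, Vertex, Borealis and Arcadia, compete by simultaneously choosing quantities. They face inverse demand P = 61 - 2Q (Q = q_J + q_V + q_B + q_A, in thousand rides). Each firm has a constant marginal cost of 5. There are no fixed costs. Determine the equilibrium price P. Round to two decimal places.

Each firm earns π_i = (61 - 2Q)q_i - 5q_i.
First-order condition (treating rivals' output as given): 56 - 4q_i - 2·Σ_{j≠i} q_j = 0.
By symmetry each firm produces the same amount; substituting Σ_{j≠i} q_j = 3q_i yields q_i = 56/10 = 28/5.
Total output Q = 112/5, so price P = 61 - 2·(112/5) = 81/5.

16.20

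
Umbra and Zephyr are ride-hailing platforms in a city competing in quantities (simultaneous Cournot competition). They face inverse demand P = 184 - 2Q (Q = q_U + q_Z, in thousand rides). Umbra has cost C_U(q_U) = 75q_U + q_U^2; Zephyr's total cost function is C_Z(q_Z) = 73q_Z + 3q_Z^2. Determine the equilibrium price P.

Umbra's profit: π_U = (184 - 2Q)q_U - (75q_U + q_U²). Setting ∂π_U/∂q_U = 0: 109 - 6q_U - 2(q_Z) = 0.
Zephyr's profit: π_Z = (184 - 2Q)q_Z - (73q_Z + 3q_Z²). Setting ∂π_Z/∂q_Z = 0: 111 - 10q_Z - 2(q_U) = 0.
Rearranging gives the reaction functions q_U = (109 - 2q_Z)/6 and q_Z = (111 - 2q_U)/10.
Solving the pair: q_U = 31/2, q_Z = 8.
Total output Q = 47/2, so price P = 184 - 2·(47/2) = 137.

137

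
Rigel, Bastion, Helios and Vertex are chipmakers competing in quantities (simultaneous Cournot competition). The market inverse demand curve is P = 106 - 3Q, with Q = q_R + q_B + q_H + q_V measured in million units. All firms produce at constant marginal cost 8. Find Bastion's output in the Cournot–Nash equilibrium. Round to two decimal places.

A representative firm's profit is π_i = q_i(106 - 3Q) - 8q_i.
Setting ∂π_i/∂q_i = 0 with rivals' quantities fixed: 98 - 6q_i - 3·Σ_{j≠i} q_j = 0.
By symmetry each firm produces the same amount; substituting Σ_{j≠i} q_j = 3q_i yields q_i = 98/15.

6.53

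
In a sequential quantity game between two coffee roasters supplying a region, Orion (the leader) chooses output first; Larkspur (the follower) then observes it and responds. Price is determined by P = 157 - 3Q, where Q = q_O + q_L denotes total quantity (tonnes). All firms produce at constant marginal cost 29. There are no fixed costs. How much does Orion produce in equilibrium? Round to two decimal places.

The follower Larkspur best-responds to any q_O: π_L = (157 - 3Q)q_L - 29q_L.
Follower FOC: 128 - 3q_O - 6q_L = 0, so q_L(q_O) = (128 - 3q_O)/6.
Orion substitutes q_L(q_O) into its own profit: π_O = q_O(157 - 3q_O - (128 - 3q_O)/2) - 29q_O = (93 - (3/2)q_O)q_O - 29q_O.
Maximising: ∂π_O/∂q_O = 64 - 3q_O = 0, giving q_O = 64/3.
Then q_L = (128 - 3·(64/3))/6 = 32/3.

21.33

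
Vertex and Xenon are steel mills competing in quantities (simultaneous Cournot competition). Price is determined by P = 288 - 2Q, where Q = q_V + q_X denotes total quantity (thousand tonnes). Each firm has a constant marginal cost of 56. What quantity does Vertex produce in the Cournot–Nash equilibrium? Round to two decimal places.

38.67

Each firm earns π_i = (288 - 2Q)q_i - 56q_i.
First-order condition (treating rivals' output as given): 232 - 4q_i - 2q_j = 0.
By symmetry each firm produces the same amount; substituting q_j = q_i yields q_i = 232/6 = 116/3.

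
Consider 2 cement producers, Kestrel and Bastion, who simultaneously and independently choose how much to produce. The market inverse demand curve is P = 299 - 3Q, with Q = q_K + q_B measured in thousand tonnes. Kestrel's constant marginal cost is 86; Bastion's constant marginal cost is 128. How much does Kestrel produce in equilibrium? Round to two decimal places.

Kestrel's profit: π_K = (299 - 3Q)q_K - (86q_K). Setting ∂π_K/∂q_K = 0: 213 - 6q_K - 3(q_B) = 0.
Bastion's first-order condition: 171 - 6q_B - 3(q_K) = 0.
Rearranging gives the reaction functions q_K = (213 - 3q_B)/6 and q_B = (171 - 3q_K)/6.
Solving the pair: q_K = 85/3, q_B = 43/3.

28.33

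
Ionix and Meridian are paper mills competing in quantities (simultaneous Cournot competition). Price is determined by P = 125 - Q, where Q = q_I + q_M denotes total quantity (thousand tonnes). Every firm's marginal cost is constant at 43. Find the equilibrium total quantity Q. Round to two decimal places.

Each firm earns π_i = (125 - Q)q_i - 43q_i.
First-order condition (treating rivals' output as given): 82 - 2q_i - q_j = 0.
With identical firms every q_j equals q_i, so q_j = q_i and 82 = 3q_i, giving q_i = 82/3.
Total output Q = 82/3 + 82/3 = 164/3.

54.67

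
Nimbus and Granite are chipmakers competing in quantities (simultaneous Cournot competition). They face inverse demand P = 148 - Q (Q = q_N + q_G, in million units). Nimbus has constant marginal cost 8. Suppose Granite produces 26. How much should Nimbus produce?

With the rival's output fixed at 26, Nimbus's profit is π_N = (148 - 26 - q_N)q_N - (8q_N) = (122 - q_N)q_N - (8q_N).
∂π_N/∂q_N = 114 - 2q_N = 0, so q_N = 57.

57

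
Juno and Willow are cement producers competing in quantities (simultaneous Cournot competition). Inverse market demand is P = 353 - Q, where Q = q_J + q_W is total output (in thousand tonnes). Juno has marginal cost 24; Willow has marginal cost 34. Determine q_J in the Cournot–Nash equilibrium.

113

Juno's profit: π_J = (353 - Q)q_J - (24q_J). Setting ∂π_J/∂q_J = 0: 329 - 2q_J - (q_W) = 0.
Willow's first-order condition: 319 - 2q_W - (q_J) = 0.
Best responses: q_J = (329 - q_W)/2, q_W = (319 - q_J)/2.
Solving the pair: q_J = 113, q_W = 103.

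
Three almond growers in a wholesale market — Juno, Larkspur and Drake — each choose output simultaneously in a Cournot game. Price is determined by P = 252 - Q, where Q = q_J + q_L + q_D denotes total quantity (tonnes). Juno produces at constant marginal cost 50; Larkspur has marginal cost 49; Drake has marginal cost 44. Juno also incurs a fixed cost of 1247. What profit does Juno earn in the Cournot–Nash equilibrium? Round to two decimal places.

1129.56

Juno's profit: π_J = (252 - Q)q_J - (50q_J). Setting ∂π_J/∂q_J = 0: 202 - 2q_J - (q_L + q_D) = 0.
Larkspur's first-order condition: 203 - 2q_L - (q_J + q_D) = 0.
Drake's first-order condition: 208 - 2q_D - (q_J + q_L) = 0.
Adding the 3 first-order conditions: 613 − 4Q = 0, so Q = 613/4.
Back-substituting: q_J = (202 − 613/4) = 195/4, q_L = (203 − 613/4) = 199/4, q_D = (208 − 613/4) = 219/4.
Price P = 252 - 613/4 = 395/4.
Juno's profit: (395/4 - 50)·(195/4) - 1247 = 1129.5625.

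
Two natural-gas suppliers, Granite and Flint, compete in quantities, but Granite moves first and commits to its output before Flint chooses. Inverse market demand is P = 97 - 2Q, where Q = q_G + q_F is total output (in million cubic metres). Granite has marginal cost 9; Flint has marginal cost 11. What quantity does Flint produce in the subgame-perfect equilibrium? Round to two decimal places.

10.25

Solve by backward induction. Given q_G, the follower Flint maximises π_F = (97 - 2q_G - 2q_F)q_F - 11q_F.
∂π_F/∂q_F = 86 - 2q_G - 4q_F = 0 gives the reaction function q_F = (86 - 2q_G)/4.
The leader anticipates this reaction. Substituting into P = 97 - 2Q gives P = 54 - q_G, so π_G = (54 - q_G)q_G - 9q_G.
Leader FOC: 45 - 2q_G = 0, so q_G = 45/2.
Then q_F = (86 - 2·(45/2))/4 = 41/4.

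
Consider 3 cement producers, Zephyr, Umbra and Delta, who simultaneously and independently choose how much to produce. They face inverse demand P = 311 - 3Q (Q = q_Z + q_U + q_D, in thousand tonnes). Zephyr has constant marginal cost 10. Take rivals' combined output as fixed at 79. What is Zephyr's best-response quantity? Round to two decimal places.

With rivals' combined output fixed at 79, Zephyr's profit is π_Z = (311 - 3·79 - 3q_Z)q_Z - (10q_Z) = (74 - 3q_Z)q_Z - (10q_Z).
∂π_Z/∂q_Z = 64 - 6q_Z = 0, so q_Z = 32/3.

10.67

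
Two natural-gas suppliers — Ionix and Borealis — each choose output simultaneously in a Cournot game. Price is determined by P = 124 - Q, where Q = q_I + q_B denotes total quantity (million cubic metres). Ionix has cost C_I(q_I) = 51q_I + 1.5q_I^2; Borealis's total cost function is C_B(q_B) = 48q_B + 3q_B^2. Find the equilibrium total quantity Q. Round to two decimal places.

Ionix's profit: π_I = (124 - Q)q_I - (51q_I + (3/2)q_I²). Setting ∂π_I/∂q_I = 0: 73 - 5q_I - (q_B) = 0.
Borealis's first-order condition: 76 - 8q_B - (q_I) = 0.
Rearranging gives the reaction functions q_I = (73 - q_B)/5 and q_B = (76 - q_I)/8.
Substituting one into the other gives q_I = 508/39 and q_B = 307/39.
Total output Q = 508/39 + 307/39 = 815/39.

20.90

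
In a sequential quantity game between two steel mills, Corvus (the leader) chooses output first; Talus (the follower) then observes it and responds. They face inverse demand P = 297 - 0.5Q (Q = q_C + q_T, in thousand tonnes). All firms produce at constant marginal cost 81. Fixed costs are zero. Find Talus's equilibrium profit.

5832

Solve by backward induction. Given q_C, the follower Talus maximises π_T = (297 - (1/2)q_C - (1/2)q_T)q_T - 81q_T.
∂π_T/∂q_T = 216 - (1/2)q_C - q_T = 0 gives the reaction function q_T = (216 - (1/2)q_C).
Corvus substitutes q_T(q_C) into its own profit: π_C = q_C(297 - (1/2)q_C - (216 - (1/2)q_C)/2) - 81q_C = (189 - (1/4)q_C)q_C - 81q_C.
Leader FOC: 108 - (1/2)q_C = 0, so q_C = 216.
Then q_T = (216 - (1/2)·216) = 108.
Price P = 297 - (1/2)·324 = 135.
Talus's profit: (135 - 81)·108 = 5832.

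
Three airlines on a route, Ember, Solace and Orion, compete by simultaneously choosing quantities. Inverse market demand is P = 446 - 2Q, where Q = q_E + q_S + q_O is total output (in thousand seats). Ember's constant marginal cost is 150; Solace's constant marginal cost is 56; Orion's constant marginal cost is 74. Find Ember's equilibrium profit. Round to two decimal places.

Ember's profit: π_E = (446 - 2Q)q_E - (150q_E). Setting ∂π_E/∂q_E = 0: 296 - 4q_E - 2(q_S + q_O) = 0.
Solace's first-order condition: 390 - 4q_S - 2(q_E + q_O) = 0.
Orion's first-order condition: 372 - 4q_O - 2(q_E + q_S) = 0.
Summing all 3 equations gives 1058 − 8Q = 0, hence Q = 529/4.
Back-substituting: q_E = (296 − 529/2)/2 = 63/4, q_S = (390 − 529/2)/2 = 251/4, q_O = (372 − 529/2)/2 = 215/4.
Price P = 446 - 2·(529/4) = 363/2.
Ember's profit: (363/2 - 150)·(63/4) = 496.1250.

496.13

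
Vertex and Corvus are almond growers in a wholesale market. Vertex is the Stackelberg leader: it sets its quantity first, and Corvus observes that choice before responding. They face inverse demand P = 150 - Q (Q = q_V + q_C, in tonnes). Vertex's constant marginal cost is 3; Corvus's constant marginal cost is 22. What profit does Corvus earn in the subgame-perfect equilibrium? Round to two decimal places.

Solve by backward induction. Given q_V, the follower Corvus maximises π_C = (150 - q_V - q_C)q_C - 22q_C.
Setting the follower's marginal profit to zero, 128 - q_V - 2q_C = 0, i.e. q_C = (128 - q_V)/2.
The leader anticipates this reaction. Substituting into P = 150 - Q gives P = 86 - (1/2)q_V, so π_V = (86 - (1/2)q_V)q_V - 3q_V.
The leader's first-order condition 83 - q_V = 0 yields q_V = 83.
Then q_C = (128 - 83)/2 = 45/2.
Price P = 150 - 211/2 = 89/2.
Corvus's profit: (89/2 - 22)·(45/2) = 506.2500.

506.25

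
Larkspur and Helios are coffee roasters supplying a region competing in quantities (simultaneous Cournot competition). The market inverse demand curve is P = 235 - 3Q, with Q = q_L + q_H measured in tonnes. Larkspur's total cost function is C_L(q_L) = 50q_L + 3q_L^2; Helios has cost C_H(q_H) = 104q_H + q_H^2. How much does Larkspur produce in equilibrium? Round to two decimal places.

Larkspur's profit: π_L = (235 - 3Q)q_L - (50q_L + 3q_L²). Setting ∂π_L/∂q_L = 0: 185 - 12q_L - 3(q_H) = 0.
Helios's profit: π_H = (235 - 3Q)q_H - (104q_H + q_H²). Setting ∂π_H/∂q_H = 0: 131 - 8q_H - 3(q_L) = 0.
Rearranging gives the reaction functions q_L = (185 - 3q_H)/12 and q_H = (131 - 3q_L)/8.
Solving the pair: q_L = 1087/87, q_H = 339/29.

12.49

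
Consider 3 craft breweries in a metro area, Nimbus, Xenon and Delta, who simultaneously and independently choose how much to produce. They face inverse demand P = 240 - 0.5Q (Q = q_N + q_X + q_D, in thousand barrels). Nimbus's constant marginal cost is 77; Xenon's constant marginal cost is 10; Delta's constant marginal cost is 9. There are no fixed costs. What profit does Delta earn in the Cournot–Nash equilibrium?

11250

Nimbus's profit: π_N = (240 - 0.5Q)q_N - (77q_N). Setting ∂π_N/∂q_N = 0: 163 - q_N - (1/2)(q_X + q_D) = 0.
Xenon's first-order condition: 230 - q_X - (1/2)(q_N + q_D) = 0.
Delta's first-order condition: 231 - q_D - (1/2)(q_N + q_X) = 0.
Adding the 3 first-order conditions: 624 − 2Q = 0, so Q = 312.
Back-substituting: q_N = (163 − 156)/(1/2) = 14, q_X = (230 − 156)/(1/2) = 148, q_D = (231 − 156)/(1/2) = 150.
Price P = 240 - (1/2)·312 = 84.
Delta's profit: (84 - 9)·150 = 11250.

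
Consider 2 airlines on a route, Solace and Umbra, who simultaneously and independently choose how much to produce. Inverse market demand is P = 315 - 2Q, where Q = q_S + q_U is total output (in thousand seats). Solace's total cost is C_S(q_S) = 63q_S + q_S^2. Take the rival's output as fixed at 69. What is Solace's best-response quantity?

With the rival's output fixed at 69, Solace's profit is π_S = (315 - 2·69 - 2q_S)q_S - (63q_S + q_S²) = (177 - 2q_S)q_S - (63q_S + q_S²).
∂π_S/∂q_S = 114 - 6q_S = 0, so q_S = 19.

19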